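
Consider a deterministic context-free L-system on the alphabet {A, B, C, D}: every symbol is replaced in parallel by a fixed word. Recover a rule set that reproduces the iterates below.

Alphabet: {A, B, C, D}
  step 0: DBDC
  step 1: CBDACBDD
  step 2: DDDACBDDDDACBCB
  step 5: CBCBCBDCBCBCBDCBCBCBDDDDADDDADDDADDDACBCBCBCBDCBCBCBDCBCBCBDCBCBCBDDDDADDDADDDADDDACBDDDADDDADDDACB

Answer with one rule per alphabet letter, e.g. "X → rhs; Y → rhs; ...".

A->D, B->DA, C->DD, D->CB

  step 1 ⇒ step 2: CBDACBDD ⇒ DD·DA·CB·D·DD·DA·CB·CB
    A ↦ D
    B ↦ DA
    C ↦ DD
    D ↦ CB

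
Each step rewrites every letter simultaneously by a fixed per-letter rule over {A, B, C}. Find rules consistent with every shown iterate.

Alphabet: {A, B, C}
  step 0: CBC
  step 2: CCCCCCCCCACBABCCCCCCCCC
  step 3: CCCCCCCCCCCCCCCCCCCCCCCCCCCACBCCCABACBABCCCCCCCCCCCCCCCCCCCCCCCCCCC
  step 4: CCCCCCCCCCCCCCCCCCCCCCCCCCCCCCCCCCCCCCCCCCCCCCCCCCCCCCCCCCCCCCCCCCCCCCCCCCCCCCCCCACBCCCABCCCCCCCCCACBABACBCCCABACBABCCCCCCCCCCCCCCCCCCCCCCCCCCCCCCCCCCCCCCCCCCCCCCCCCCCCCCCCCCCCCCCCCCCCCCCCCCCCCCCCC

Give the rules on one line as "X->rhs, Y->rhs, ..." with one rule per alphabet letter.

A->ACB, B->AB, C->CCC

  step 3 ⇒ step 4: CCCCCCCCCCCCCCCCCCCCCCCCCCCACBCCCABACBABCCCCCCCCCCCCCCCCCCCCCCCCCCC ⇒ CCC·CCC·CCC·CCC·CCC·CCC·CCC·CCC·CCC·CCC·CCC·CCC·CCC·CCC·CCC·CCC·CCC·CCC·CCC·CCC·CCC·CCC·CCC·CCC·CCC·CCC·CCC·ACB·CCC·AB·CCC·CCC·CCC·ACB·AB·ACB·CCC·AB·ACB·AB·CCC·CCC·CCC·CCC·CCC·CCC·CCC·CCC·CCC·CCC·CCC·CCC·CCC·CCC·CCC·CCC·CCC·CCC·CCC·CCC·CCC·CCC·CCC·CCC·CCC·CCC·CCC
    A ↦ ACB
    B ↦ AB
    C ↦ CCC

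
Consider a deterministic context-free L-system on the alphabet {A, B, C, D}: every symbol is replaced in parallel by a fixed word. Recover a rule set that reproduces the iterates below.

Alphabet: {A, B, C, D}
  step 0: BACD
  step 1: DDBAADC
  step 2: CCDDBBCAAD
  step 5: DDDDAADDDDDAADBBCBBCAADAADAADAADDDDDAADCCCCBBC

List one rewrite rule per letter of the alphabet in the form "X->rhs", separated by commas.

A->B, B->DD, C->AAD, D->C

  step 1 ⇒ step 2: DDBAADC ⇒ C·C·DD·B·B·C·AAD
    A ↦ B
    B ↦ DD
    C ↦ AAD
    D ↦ C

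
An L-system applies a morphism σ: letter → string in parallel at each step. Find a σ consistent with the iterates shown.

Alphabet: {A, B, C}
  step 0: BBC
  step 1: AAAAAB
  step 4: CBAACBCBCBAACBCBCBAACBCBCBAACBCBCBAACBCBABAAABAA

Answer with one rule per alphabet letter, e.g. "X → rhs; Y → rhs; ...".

A->CB, B->AA, C->AB

  step 0 ⇒ step 1: BBC ⇒ AA·AA·AB
    B ↦ AA
    C ↦ AB
    A ↦ CB  (constrained at step 1)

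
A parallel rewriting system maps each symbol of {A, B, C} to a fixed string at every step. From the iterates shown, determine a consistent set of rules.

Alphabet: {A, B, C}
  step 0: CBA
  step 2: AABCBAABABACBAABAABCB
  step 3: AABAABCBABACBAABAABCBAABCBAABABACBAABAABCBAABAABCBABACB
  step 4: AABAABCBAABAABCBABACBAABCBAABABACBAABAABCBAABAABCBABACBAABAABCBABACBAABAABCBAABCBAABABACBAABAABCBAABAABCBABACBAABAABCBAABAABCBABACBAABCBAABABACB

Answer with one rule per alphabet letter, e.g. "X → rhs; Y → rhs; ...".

  step 3 ⇒ step 4: AABAABCBABACBAABAABCBAABCBAABABACBAABAABCBAABAABCBABACB ⇒ AAB·AAB·CB·AAB·AAB·CB·ABA·CB·AAB·CB·AAB·ABA·CB·AAB·AAB·CB·AAB·AAB·CB·ABA·CB·AAB·AAB·CB·ABA·CB·AAB·AAB·CB·AAB·CB·AAB·ABA·CB·AAB·AAB·CB·AAB·AAB·CB·ABA·CB·AAB·AAB·CB·AAB·AAB·CB·ABA·CB·AAB·CB·AAB·ABA·CB
    A ↦ AAB
    B ↦ CB
    C ↦ ABA

A->AAB, B->CB, C->ABA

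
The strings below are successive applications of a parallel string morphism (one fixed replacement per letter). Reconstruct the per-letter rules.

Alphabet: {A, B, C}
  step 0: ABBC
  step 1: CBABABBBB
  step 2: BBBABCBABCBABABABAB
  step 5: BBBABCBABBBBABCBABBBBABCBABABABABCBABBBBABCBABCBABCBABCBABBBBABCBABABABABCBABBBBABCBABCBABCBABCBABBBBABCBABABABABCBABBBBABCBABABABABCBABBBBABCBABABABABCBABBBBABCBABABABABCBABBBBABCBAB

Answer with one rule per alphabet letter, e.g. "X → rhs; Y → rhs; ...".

A->CB, B->AB, C->BBB

  step 1 ⇒ step 2: CBABABBBB ⇒ BBB·AB·CB·AB·CB·AB·AB·AB·AB
    A ↦ CB
    B ↦ AB
    C ↦ BBB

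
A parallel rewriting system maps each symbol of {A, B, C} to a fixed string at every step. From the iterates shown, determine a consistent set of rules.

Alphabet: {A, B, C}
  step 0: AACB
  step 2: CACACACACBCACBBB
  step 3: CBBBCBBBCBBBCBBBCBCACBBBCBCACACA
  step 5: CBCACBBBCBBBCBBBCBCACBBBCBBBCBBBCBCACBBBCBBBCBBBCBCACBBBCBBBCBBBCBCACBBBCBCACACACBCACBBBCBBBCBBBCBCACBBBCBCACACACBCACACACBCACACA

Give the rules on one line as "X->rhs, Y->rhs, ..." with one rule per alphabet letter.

A->BB, B->CA, C->CB

  step 2 ⇒ step 3: CACACACACBCACBBB ⇒ CB·BB·CB·BB·CB·BB·CB·BB·CB·CA·CB·BB·CB·CA·CA·CA
    A ↦ BB
    B ↦ CA
    C ↦ CB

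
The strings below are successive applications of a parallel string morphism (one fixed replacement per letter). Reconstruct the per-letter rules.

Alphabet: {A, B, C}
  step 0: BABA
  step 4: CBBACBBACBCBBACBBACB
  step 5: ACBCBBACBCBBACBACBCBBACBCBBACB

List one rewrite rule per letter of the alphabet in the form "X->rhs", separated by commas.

  step 4 ⇒ step 5: CBBACBBACBCBBACBBACB ⇒ A·CB·CB·B·A·CB·CB·B·A·CB·A·CB·CB·B·A·CB·CB·B·A·CB
    A ↦ B
    B ↦ CB
    C ↦ A

A->B, B->CB, C->A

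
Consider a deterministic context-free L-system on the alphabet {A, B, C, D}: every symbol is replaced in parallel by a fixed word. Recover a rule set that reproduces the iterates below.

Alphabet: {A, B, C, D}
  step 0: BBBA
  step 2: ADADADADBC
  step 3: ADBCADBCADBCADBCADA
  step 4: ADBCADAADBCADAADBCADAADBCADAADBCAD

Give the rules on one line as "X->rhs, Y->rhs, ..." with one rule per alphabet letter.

  step 3 ⇒ step 4: ADBCADBCADBCADBCADA ⇒ AD·BC·A·DA·AD·BC·A·DA·AD·BC·A·DA·AD·BC·A·DA·AD·BC·AD
    A ↦ AD
    B ↦ A
    C ↦ DA
    D ↦ BC

A->AD, B->A, C->DA, D->BC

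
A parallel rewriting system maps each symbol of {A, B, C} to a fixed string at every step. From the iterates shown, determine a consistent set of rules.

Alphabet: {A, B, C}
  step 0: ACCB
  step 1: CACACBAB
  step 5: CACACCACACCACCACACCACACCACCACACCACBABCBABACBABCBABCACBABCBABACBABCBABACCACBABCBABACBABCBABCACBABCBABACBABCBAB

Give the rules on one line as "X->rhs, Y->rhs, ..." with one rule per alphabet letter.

  step 0 ⇒ step 1: ACCB ⇒ C·AC·AC·BAB
    A ↦ C
    B ↦ BAB
    C ↦ AC

A->C, B->BAB, C->AC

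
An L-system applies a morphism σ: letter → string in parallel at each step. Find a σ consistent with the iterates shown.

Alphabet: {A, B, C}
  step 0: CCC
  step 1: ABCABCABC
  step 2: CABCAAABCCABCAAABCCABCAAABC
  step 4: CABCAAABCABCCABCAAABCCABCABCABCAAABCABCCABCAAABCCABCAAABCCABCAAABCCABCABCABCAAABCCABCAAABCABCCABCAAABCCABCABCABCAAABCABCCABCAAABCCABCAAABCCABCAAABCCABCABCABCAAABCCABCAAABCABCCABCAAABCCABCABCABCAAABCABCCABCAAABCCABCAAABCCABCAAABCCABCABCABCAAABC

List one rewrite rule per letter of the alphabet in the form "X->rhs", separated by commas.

A->CAB, B->CAA, C->ABC

  step 1 ⇒ step 2: ABCABCABC ⇒ CAB·CAA·ABC·CAB·CAA·ABC·CAB·CAA·ABC
    A ↦ CAB
    B ↦ CAA
    C ↦ ABC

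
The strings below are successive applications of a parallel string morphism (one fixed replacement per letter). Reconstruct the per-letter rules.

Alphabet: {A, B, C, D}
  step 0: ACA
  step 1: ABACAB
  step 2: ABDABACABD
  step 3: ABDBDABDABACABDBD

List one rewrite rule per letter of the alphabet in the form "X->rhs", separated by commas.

A->AB, B->D, C->AC, D->BD

  step 2 ⇒ step 3: ABDABACABD ⇒ AB·D·BD·AB·D·AB·AC·AB·D·BD
    A ↦ AB
    B ↦ D
    C ↦ AC
    D ↦ BD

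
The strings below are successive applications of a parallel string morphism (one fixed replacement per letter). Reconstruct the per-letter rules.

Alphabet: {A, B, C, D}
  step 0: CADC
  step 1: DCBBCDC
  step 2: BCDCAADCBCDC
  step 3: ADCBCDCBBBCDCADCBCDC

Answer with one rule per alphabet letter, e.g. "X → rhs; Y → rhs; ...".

  step 2 ⇒ step 3: BCDCAADCBCDC ⇒ A·DC·BC·DC·B·B·BC·DC·A·DC·BC·DC
    A ↦ B
    B ↦ A
    C ↦ DC
    D ↦ BC

A->B, B->A, C->DC, D->BC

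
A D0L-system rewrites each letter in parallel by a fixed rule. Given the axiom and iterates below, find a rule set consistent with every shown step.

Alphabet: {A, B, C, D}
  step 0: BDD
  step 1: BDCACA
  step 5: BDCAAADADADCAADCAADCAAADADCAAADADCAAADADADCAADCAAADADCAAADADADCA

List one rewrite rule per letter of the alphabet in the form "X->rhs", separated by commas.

  step 0 ⇒ step 1: BDD ⇒ BD·CA·CA
    B ↦ BD
    D ↦ CA
    A ↦ AD  (constrained at step 1)
    C ↦ A  (constrained at step 1)

A->AD, B->BD, C->A, D->CA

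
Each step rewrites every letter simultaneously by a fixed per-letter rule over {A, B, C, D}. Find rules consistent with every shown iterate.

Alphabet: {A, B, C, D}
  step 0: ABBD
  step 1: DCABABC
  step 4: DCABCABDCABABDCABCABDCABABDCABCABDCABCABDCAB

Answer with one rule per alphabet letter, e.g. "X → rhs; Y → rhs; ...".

A->DC, B->AB, C->AB, D->C

  step 0 ⇒ step 1: ABBD ⇒ DC·AB·AB·C
    A ↦ DC
    B ↦ AB
    D ↦ C
    C ↦ AB  (constrained at step 1)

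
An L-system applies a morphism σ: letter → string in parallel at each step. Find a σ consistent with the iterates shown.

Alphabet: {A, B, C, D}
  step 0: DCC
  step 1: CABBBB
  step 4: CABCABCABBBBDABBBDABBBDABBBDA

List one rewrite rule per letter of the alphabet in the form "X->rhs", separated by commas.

A->B, B->DA, C->BB, D->CA

  step 0 ⇒ step 1: DCC ⇒ CA·BB·BB
    C ↦ BB
    D ↦ CA
    A ↦ B  (constrained at step 1)
    B ↦ DA  (constrained at step 1)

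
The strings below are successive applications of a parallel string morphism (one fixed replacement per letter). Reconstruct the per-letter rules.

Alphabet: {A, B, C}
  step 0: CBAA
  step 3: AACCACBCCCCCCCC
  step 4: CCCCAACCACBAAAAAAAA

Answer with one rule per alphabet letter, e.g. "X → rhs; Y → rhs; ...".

A->CC, B->CB, C->A

  step 3 ⇒ step 4: AACCACBCCCCCCCC ⇒ CC·CC·A·A·CC·A·CB·A·A·A·A·A·A·A·A
    A ↦ CC
    B ↦ CB
    C ↦ A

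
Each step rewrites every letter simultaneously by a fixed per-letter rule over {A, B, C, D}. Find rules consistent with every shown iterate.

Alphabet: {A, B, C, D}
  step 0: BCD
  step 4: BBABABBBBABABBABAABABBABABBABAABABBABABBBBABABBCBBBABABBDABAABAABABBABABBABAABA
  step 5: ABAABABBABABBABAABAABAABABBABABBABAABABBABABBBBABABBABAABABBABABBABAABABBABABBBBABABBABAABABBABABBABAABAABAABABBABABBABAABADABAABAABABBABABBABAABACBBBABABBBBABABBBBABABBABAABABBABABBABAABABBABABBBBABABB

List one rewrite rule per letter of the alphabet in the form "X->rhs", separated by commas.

  step 4 ⇒ step 5: BBABABBBBABABBABAABABBABABBABAABABBABABBBBABABBCBBBABABBDABAABAABABBABABBABAABA ⇒ ABA·ABA·BB·ABA·BB·ABA·ABA·ABA·ABA·BB·ABA·BB·ABA·ABA·BB·ABA·BB·BB·ABA·BB·ABA·ABA·BB·ABA·BB·ABA·ABA·BB·ABA·BB·BB·ABA·BB·ABA·ABA·BB·ABA·BB·ABA·ABA·ABA·ABA·BB·ABA·BB·ABA·ABA·D·ABA·ABA·ABA·BB·ABA·BB·ABA·ABA·CB·BB·ABA·BB·BB·ABA·BB·BB·ABA·BB·ABA·ABA·BB·ABA·BB·ABA·ABA·BB·ABA·BB·BB·ABA·BB
    A ↦ BB
    B ↦ ABA
    C ↦ D
    D ↦ CB

A->BB, B->ABA, C->D, D->CB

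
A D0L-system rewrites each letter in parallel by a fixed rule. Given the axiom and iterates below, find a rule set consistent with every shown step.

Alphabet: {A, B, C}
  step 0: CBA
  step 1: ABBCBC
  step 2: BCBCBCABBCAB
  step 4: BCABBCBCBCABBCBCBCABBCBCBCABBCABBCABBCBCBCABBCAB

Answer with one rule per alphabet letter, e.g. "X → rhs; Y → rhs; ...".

  step 1 ⇒ step 2: ABBCBC ⇒ BC·BC·BC·AB·BC·AB
    A ↦ BC
    B ↦ BC
    C ↦ AB

A->BC, B->BC, C->AB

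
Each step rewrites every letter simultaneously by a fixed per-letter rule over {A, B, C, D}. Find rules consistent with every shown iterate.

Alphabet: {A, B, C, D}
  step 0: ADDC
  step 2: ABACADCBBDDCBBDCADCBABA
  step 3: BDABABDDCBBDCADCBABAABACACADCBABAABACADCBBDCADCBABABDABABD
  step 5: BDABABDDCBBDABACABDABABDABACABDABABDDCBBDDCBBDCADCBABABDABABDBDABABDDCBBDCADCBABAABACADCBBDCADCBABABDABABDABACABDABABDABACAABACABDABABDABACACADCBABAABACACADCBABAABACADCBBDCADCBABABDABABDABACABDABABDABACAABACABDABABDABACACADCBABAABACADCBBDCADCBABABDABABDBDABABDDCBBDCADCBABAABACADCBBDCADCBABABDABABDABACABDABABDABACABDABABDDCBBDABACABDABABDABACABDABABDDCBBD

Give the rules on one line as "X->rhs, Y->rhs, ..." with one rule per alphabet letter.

A->BD, B->ABA, C->DCB, D->CA

  step 2 ⇒ step 3: ABACADCBBDDCBBDCADCBABA ⇒ BD·ABA·BD·DCB·BD·CA·DCB·ABA·ABA·CA·CA·DCB·ABA·ABA·CA·DCB·BD·CA·DCB·ABA·BD·ABA·BD
    A ↦ BD
    B ↦ ABA
    C ↦ DCB
    D ↦ CA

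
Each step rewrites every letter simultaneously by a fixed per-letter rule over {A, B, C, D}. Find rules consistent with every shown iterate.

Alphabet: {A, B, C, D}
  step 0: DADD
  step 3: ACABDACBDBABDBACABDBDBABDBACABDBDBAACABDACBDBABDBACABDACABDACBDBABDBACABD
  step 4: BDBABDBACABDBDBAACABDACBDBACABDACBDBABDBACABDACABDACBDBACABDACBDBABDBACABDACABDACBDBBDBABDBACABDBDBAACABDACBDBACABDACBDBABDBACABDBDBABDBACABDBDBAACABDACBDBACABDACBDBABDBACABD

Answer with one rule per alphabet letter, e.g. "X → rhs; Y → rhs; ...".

A->BDB, B->AC, C->A, D->ABD

  step 3 ⇒ step 4: ACABDACBDBABDBACABDBDBABDBACABDBDBAACABDACBDBABDBACABDACABDACBDBABDBACABD ⇒ BDB·A·BDB·AC·ABD·BDB·A·AC·ABD·AC·BDB·AC·ABD·AC·BDB·A·BDB·AC·ABD·AC·ABD·AC·BDB·AC·ABD·AC·BDB·A·BDB·AC·ABD·AC·ABD·AC·BDB·BDB·A·BDB·AC·ABD·BDB·A·AC·ABD·AC·BDB·AC·ABD·AC·BDB·A·BDB·AC·ABD·BDB·A·BDB·AC·ABD·BDB·A·AC·ABD·AC·BDB·AC·ABD·AC·BDB·A·BDB·AC·ABD
    A ↦ BDB
    B ↦ AC
    C ↦ A
    D ↦ ABD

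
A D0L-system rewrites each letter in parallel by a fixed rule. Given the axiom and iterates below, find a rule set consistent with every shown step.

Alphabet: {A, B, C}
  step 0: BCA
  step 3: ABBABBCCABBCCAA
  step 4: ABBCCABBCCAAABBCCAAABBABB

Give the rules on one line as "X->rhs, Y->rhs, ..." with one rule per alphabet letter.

A->ABB, B->C, C->A

  step 3 ⇒ step 4: ABBABBCCABBCCAA ⇒ ABB·C·C·ABB·C·C·A·A·ABB·C·C·A·A·ABB·ABB
    A ↦ ABB
    B ↦ C
    C ↦ A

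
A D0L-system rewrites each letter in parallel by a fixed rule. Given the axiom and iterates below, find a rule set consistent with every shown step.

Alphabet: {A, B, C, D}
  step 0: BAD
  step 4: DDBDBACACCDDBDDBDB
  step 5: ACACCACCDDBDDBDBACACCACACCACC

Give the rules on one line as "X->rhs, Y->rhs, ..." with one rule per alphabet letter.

A->D, B->C, C->DB, D->AC

  step 4 ⇒ step 5: DDBDBACACCDDBDDBDB ⇒ AC·AC·C·AC·C·D·DB·D·DB·DB·AC·AC·C·AC·AC·C·AC·C
    A ↦ D
    B ↦ C
    C ↦ DB
    D ↦ AC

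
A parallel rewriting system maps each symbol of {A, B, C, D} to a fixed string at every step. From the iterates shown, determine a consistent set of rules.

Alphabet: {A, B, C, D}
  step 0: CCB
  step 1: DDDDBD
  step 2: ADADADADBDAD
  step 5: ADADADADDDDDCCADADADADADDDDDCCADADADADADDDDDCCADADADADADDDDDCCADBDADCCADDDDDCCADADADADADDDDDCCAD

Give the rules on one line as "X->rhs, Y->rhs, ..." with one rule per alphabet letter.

A->CC, B->BD, C->DD, D->AD

  step 1 ⇒ step 2: DDDDBD ⇒ AD·AD·AD·AD·BD·AD
    B ↦ BD
    D ↦ AD
    A ↦ CC  (constrained at step 2)
  step 0 ⇒ step 1: CCB ⇒ DD·DD·BD
    C ↦ DD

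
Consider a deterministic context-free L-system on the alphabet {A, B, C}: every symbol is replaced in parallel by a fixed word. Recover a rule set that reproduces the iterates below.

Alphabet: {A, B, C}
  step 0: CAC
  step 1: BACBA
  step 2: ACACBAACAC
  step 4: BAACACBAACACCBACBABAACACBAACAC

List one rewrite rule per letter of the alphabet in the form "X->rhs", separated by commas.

  step 1 ⇒ step 2: BACBA ⇒ ACA·C·BA·ACA·C
    A ↦ C
    B ↦ ACA
    C ↦ BA

A->C, B->ACA, C->BA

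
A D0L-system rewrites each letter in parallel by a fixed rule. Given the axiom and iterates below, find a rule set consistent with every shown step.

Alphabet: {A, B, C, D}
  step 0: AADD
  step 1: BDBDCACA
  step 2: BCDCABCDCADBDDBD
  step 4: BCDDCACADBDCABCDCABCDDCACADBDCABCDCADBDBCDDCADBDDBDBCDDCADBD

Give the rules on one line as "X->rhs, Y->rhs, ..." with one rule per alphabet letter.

  step 1 ⇒ step 2: BDBDCACA ⇒ BCD·CA·BCD·CA·D·BD·D·BD
    A ↦ BD
    B ↦ BCD
    C ↦ D
    D ↦ CA

A->BD, B->BCD, C->D, D->CA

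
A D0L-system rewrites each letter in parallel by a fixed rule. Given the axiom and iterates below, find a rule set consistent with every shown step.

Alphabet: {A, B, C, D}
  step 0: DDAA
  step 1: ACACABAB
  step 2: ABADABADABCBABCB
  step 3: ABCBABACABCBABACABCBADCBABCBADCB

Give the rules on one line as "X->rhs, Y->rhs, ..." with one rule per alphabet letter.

A->AB, B->CB, C->AD, D->AC

  step 2 ⇒ step 3: ABADABADABCBABCB ⇒ AB·CB·AB·AC·AB·CB·AB·AC·AB·CB·AD·CB·AB·CB·AD·CB
    A ↦ AB
    B ↦ CB
    C ↦ AD
    D ↦ AC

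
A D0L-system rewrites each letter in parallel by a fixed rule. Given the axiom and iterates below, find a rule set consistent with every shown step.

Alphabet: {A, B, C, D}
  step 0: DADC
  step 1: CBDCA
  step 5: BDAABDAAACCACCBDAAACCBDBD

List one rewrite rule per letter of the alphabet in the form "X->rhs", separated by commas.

  step 0 ⇒ step 1: DADC ⇒ C·BD·C·A
    A ↦ BD
    C ↦ A
    D ↦ C
    B ↦ AC  (constrained at step 1)

A->BD, B->AC, C->A, D->C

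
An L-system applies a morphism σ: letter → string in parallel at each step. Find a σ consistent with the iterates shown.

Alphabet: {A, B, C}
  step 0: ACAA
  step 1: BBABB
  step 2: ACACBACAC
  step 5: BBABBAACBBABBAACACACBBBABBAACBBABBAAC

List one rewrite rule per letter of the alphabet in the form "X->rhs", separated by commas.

A->B, B->AC, C->BA

  step 1 ⇒ step 2: BBABB ⇒ AC·AC·B·AC·AC
    A ↦ B
    B ↦ AC
  step 0 ⇒ step 1: ACAA ⇒ B·BA·B·B
    C ↦ BA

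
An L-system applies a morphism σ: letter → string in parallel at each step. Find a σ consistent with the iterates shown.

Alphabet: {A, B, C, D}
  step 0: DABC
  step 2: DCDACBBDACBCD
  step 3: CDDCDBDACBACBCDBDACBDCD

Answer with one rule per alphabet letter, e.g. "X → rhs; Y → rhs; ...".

  step 2 ⇒ step 3: DCDACBBDACBCD ⇒ CD·D·CD·B·D·ACB·ACB·CD·B·D·ACB·D·CD
    A ↦ B
    B ↦ ACB
    C ↦ D
    D ↦ CD

A->B, B->ACB, C->D, D->CD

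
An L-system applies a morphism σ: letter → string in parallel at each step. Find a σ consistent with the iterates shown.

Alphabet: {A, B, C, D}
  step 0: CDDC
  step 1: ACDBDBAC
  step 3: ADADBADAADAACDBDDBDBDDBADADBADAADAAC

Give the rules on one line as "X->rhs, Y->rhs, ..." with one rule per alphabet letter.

  step 0 ⇒ step 1: CDDC ⇒ AC·DB·DB·AC
    C ↦ AC
    D ↦ DB
    A ↦ ADA  (constrained at step 1)
    B ↦ D  (constrained at step 1)

A->ADA, B->D, C->AC, D->DB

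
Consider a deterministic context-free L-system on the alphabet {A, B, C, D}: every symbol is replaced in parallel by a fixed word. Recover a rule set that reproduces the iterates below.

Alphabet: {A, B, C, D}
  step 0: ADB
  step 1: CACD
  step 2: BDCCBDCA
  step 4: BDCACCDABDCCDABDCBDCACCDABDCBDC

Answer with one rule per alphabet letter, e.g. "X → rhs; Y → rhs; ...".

  step 1 ⇒ step 2: CACD ⇒ BDC·C·BDC·A
    A ↦ C
    C ↦ BDC
    D ↦ A
  step 0 ⇒ step 1: ADB ⇒ C·A·CD
    B ↦ CD

A->C, B->CD, C->BDC, D->A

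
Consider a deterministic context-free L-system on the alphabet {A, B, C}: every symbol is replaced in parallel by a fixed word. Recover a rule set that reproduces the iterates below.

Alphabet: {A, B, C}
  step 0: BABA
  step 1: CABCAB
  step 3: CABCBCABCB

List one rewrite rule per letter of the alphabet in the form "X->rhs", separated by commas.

  step 0 ⇒ step 1: BABA ⇒ C·AB·C·AB
    A ↦ AB
    B ↦ C
    C ↦ B  (constrained at step 1)

A->AB, B->C, C->B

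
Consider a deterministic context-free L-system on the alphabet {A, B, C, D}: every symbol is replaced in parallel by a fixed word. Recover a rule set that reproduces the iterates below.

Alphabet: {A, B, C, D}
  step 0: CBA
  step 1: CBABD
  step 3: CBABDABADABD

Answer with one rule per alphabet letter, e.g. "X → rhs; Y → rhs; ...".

  step 0 ⇒ step 1: CBA ⇒ CB·AB·D
    A ↦ D
    B ↦ AB
    C ↦ CB
    D ↦ A  (constrained at step 1)

A->D, B->AB, C->CB, D->A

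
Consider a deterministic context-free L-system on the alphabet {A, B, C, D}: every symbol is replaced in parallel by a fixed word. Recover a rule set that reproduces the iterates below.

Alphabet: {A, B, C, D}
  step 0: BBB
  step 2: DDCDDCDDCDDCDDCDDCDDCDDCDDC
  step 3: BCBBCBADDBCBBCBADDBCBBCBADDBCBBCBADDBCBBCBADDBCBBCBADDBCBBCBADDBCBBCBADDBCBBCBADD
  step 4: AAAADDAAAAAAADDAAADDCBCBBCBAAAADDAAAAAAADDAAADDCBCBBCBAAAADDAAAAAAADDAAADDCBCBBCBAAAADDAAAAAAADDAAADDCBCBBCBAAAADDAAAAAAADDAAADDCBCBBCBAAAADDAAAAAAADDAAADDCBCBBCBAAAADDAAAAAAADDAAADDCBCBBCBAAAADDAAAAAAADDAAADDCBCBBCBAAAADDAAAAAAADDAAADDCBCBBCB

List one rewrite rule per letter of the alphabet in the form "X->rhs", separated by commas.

  step 3 ⇒ step 4: BCBBCBADDBCBBCBADDBCBBCBADDBCBBCBADDBCBBCBADDBCBBCBADDBCBBCBADDBCBBCBADDBCBBCBADD ⇒ AAA·ADD·AAA·AAA·ADD·AAA·DDC·BCB·BCB·AAA·ADD·AAA·AAA·ADD·AAA·DDC·BCB·BCB·AAA·ADD·AAA·AAA·ADD·AAA·DDC·BCB·BCB·AAA·ADD·AAA·AAA·ADD·AAA·DDC·BCB·BCB·AAA·ADD·AAA·AAA·ADD·AAA·DDC·BCB·BCB·AAA·ADD·AAA·AAA·ADD·AAA·DDC·BCB·BCB·AAA·ADD·AAA·AAA·ADD·AAA·DDC·BCB·BCB·AAA·ADD·AAA·AAA·ADD·AAA·DDC·BCB·BCB·AAA·ADD·AAA·AAA·ADD·AAA·DDC·BCB·BCB
    A ↦ DDC
    B ↦ AAA
    C ↦ ADD
    D ↦ BCB

A->DDC, B->AAA, C->ADD, D->BCB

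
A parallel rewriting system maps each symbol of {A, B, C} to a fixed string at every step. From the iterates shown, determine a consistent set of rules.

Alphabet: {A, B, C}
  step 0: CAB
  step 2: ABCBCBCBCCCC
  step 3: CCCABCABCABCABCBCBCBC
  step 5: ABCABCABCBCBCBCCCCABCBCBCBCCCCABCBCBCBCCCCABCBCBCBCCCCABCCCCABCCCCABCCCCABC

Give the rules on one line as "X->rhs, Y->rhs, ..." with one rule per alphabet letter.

  step 2 ⇒ step 3: ABCBCBCBCCCC ⇒ CCC·A·BC·A·BC·A·BC·A·BC·BC·BC·BC
    A ↦ CCC
    B ↦ A
    C ↦ BC

A->CCC, B->A, C->BC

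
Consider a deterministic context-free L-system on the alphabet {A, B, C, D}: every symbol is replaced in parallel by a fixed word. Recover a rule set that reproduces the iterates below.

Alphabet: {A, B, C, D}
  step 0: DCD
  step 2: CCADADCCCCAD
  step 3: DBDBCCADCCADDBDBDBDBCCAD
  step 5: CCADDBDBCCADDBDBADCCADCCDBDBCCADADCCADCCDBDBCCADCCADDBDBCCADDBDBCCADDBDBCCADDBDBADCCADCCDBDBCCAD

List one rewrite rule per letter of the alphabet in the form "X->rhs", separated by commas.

A->CC, B->CC, C->DB, D->AD

  step 2 ⇒ step 3: CCADADCCCCAD ⇒ DB·DB·CC·AD·CC·AD·DB·DB·DB·DB·CC·AD
    A ↦ CC
    C ↦ DB
    D ↦ AD
    B ↦ CC  (constrained at step 3)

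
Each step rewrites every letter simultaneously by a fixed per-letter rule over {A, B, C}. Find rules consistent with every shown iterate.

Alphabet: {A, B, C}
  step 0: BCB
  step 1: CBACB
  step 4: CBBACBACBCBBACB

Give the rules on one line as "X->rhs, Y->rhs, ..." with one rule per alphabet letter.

  step 0 ⇒ step 1: BCB ⇒ CB·A·CB
    B ↦ CB
    C ↦ A
    A ↦ B  (constrained at step 1)

A->B, B->CB, C->A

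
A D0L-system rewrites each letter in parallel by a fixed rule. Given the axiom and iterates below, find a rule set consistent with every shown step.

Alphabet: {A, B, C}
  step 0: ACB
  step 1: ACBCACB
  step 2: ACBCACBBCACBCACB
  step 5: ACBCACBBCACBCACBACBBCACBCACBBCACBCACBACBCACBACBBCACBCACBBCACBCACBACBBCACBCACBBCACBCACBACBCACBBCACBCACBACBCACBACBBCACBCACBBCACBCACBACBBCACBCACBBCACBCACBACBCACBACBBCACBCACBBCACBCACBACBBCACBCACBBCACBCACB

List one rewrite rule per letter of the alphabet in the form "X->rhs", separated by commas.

A->AC, B->ACB, C->BC

  step 1 ⇒ step 2: ACBCACB ⇒ AC·BC·ACB·BC·AC·BC·ACB
    A ↦ AC
    B ↦ ACB
    C ↦ BC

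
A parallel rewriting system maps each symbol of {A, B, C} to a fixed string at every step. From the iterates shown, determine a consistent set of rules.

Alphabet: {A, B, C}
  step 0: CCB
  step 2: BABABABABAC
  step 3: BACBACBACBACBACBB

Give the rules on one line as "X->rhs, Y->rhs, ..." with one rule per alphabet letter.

  step 2 ⇒ step 3: BABABABABAC ⇒ BA·C·BA·C·BA·C·BA·C·BA·C·BB
    A ↦ C
    B ↦ BA
    C ↦ BB

A->C, B->BA, C->BB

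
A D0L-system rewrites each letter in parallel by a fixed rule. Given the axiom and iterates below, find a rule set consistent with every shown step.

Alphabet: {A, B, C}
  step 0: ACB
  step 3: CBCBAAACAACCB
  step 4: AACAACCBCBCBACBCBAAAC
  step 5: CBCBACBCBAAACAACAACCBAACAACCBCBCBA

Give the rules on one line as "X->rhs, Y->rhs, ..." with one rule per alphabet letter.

A->CB, B->AC, C->A

  step 4 ⇒ step 5: AACAACCBCBCBACBCBAAAC ⇒ CB·CB·A·CB·CB·A·A·AC·A·AC·A·AC·CB·A·AC·A·AC·CB·CB·CB·A
    A ↦ CB
    B ↦ AC
    C ↦ A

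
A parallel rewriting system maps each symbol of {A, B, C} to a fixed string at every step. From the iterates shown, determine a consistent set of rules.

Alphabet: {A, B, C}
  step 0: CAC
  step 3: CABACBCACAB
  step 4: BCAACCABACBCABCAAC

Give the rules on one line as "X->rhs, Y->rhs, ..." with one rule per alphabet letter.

A->CA, B->AC, C->B

  step 3 ⇒ step 4: CABACBCACAB ⇒ B·CA·AC·CA·B·AC·B·CA·B·CA·AC
    A ↦ CA
    B ↦ AC
    C ↦ B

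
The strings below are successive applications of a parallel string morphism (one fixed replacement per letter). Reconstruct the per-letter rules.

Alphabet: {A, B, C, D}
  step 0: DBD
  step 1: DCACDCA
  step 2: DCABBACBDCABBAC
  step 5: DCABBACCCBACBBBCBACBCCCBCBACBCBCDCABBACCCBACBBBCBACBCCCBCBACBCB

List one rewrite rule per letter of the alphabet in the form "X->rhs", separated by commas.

A->BAC, B->C, C->B, D->DCA

  step 1 ⇒ step 2: DCACDCA ⇒ DCA·B·BAC·B·DCA·B·BAC
    A ↦ BAC
    C ↦ B
    D ↦ DCA
  step 0 ⇒ step 1: DBD ⇒ DCA·C·DCA
    B ↦ C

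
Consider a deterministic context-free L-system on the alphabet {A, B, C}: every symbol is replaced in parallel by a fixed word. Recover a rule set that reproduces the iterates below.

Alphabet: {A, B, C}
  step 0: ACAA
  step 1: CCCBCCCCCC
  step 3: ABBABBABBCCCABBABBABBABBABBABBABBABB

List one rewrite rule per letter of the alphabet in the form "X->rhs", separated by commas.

A->CCC, B->ABB, C->B

  step 0 ⇒ step 1: ACAA ⇒ CCC·B·CCC·CCC
    A ↦ CCC
    C ↦ B
    B ↦ ABB  (constrained at step 1)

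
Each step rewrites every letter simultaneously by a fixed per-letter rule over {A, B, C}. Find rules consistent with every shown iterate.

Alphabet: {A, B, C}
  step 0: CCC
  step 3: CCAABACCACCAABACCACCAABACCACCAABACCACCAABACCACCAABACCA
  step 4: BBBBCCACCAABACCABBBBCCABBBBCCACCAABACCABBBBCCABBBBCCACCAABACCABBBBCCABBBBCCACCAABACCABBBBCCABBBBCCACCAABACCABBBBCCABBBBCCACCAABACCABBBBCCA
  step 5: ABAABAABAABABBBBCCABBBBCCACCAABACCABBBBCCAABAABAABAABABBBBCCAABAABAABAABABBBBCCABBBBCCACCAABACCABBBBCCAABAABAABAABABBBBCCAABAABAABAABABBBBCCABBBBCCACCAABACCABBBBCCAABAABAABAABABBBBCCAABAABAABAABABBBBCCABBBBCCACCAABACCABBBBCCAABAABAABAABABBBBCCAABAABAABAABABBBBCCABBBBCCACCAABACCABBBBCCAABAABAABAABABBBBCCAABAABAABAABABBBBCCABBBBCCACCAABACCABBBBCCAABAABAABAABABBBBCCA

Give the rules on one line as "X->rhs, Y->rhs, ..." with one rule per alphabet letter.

  step 4 ⇒ step 5: BBBBCCACCAABACCABBBBCCABBBBCCACCAABACCABBBBCCABBBBCCACCAABACCABBBBCCABBBBCCACCAABACCABBBBCCABBBBCCACCAABACCABBBBCCABBBBCCACCAABACCABBBBCCA ⇒ ABA·ABA·ABA·ABA·BB·BB·CCA·BB·BB·CCA·CCA·ABA·CCA·BB·BB·CCA·ABA·ABA·ABA·ABA·BB·BB·CCA·ABA·ABA·ABA·ABA·BB·BB·CCA·BB·BB·CCA·CCA·ABA·CCA·BB·BB·CCA·ABA·ABA·ABA·ABA·BB·BB·CCA·ABA·ABA·ABA·ABA·BB·BB·CCA·BB·BB·CCA·CCA·ABA·CCA·BB·BB·CCA·ABA·ABA·ABA·ABA·BB·BB·CCA·ABA·ABA·ABA·ABA·BB·BB·CCA·BB·BB·CCA·CCA·ABA·CCA·BB·BB·CCA·ABA·ABA·ABA·ABA·BB·BB·CCA·ABA·ABA·ABA·ABA·BB·BB·CCA·BB·BB·CCA·CCA·ABA·CCA·BB·BB·CCA·ABA·ABA·ABA·ABA·BB·BB·CCA·ABA·ABA·ABA·ABA·BB·BB·CCA·BB·BB·CCA·CCA·ABA·CCA·BB·BB·CCA·ABA·ABA·ABA·ABA·BB·BB·CCA
    A ↦ CCA
    B ↦ ABA
    C ↦ BB

A->CCA, B->ABA, C->BB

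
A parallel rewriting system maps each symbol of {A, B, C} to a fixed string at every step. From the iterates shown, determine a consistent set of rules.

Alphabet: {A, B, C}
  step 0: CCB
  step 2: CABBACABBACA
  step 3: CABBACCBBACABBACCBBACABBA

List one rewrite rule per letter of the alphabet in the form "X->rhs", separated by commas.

  step 2 ⇒ step 3: CABBACABBACA ⇒ CA·BBA·C·C·BBA·CA·BBA·C·C·BBA·CA·BBA
    A ↦ BBA
    B ↦ C
    C ↦ CA

A->BBA, B->C, C->CA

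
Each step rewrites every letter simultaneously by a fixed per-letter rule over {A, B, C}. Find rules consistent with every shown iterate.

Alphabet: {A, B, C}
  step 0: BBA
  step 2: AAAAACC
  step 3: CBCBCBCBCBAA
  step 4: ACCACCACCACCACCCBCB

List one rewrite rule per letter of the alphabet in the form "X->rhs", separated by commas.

A->CB, B->CC, C->A

  step 3 ⇒ step 4: CBCBCBCBCBAA ⇒ A·CC·A·CC·A·CC·A·CC·A·CC·CB·CB
    A ↦ CB
    B ↦ CC
    C ↦ A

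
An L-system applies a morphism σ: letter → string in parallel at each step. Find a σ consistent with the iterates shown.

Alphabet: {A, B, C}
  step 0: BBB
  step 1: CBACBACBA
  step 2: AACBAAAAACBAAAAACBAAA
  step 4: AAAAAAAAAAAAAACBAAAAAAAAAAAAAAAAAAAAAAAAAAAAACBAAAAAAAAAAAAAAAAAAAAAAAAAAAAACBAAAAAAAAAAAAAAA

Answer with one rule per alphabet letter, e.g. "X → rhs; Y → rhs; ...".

  step 1 ⇒ step 2: CBACBACBA ⇒ AA·CBA·AA·AA·CBA·AA·AA·CBA·AA
    A ↦ AA
    B ↦ CBA
    C ↦ AA

A->AA, B->CBA, C->AA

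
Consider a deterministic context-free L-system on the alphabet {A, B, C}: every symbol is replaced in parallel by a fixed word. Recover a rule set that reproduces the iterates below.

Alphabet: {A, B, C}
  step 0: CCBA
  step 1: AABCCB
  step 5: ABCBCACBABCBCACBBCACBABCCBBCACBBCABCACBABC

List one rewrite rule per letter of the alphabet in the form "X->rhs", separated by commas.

  step 0 ⇒ step 1: CCBA ⇒ A·A·BC·CB
    A ↦ CB
    B ↦ BC
    C ↦ A

A->CB, B->BC, C->A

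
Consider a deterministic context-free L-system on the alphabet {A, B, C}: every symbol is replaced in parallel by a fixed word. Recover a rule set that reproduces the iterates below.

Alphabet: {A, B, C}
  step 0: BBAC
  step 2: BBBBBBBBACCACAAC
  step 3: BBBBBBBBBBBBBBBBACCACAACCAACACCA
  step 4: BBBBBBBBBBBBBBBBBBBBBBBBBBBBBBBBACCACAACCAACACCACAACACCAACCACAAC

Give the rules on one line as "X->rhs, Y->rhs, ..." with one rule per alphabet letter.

  step 3 ⇒ step 4: BBBBBBBBBBBBBBBBACCACAACCAACACCA ⇒ BB·BB·BB·BB·BB·BB·BB·BB·BB·BB·BB·BB·BB·BB·BB·BB·AC·CA·CA·AC·CA·AC·AC·CA·CA·AC·AC·CA·AC·CA·CA·AC
    A ↦ AC
    B ↦ BB
    C ↦ CA

A->AC, B->BB, C->CA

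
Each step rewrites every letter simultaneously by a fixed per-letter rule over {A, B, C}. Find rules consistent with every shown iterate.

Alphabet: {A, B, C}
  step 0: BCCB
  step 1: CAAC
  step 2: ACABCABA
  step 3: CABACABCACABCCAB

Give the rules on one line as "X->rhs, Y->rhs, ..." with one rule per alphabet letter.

A->CAB, B->C, C->A

  step 2 ⇒ step 3: ACABCABA ⇒ CAB·A·CAB·C·A·CAB·C·CAB
    A ↦ CAB
    B ↦ C
    C ↦ A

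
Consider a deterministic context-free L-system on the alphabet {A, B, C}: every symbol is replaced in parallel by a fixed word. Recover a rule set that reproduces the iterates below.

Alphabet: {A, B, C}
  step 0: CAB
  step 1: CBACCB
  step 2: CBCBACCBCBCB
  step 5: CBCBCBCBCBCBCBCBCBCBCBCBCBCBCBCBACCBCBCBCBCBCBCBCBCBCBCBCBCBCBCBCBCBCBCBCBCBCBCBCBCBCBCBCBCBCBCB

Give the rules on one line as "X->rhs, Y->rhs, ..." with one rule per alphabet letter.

  step 1 ⇒ step 2: CBACCB ⇒ CB·CB·AC·CB·CB·CB
    A ↦ AC
    B ↦ CB
    C ↦ CB

A->AC, B->CB, C->CB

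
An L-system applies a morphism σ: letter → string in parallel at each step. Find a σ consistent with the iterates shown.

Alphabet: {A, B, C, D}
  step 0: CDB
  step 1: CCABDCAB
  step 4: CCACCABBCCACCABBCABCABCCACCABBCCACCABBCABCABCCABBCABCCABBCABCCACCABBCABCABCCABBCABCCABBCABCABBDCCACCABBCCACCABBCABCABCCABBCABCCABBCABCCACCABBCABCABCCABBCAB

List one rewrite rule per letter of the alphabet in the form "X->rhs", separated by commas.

A->BB, B->CAB, C->CCA, D->BD

  step 0 ⇒ step 1: CDB ⇒ CCA·BD·CAB
    B ↦ CAB
    C ↦ CCA
    D ↦ BD
    A ↦ BB  (constrained at step 1)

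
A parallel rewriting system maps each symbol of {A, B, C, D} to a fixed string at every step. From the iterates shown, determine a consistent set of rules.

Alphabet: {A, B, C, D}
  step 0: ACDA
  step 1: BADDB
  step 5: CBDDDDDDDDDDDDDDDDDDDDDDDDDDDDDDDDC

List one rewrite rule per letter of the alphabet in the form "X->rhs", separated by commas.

  step 0 ⇒ step 1: ACDA ⇒ B·A·DD·B
    A ↦ B
    C ↦ A
    D ↦ DD
    B ↦ C  (constrained at step 1)

A->B, B->C, C->A, D->DD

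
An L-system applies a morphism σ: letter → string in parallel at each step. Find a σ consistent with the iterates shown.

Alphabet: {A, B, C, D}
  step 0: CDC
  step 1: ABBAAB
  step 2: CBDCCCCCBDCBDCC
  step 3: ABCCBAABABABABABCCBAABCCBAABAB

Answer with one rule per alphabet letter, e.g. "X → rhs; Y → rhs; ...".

A->CBD, B->CC, C->AB, D->BA

  step 2 ⇒ step 3: CBDCCCCCBDCBDCC ⇒ AB·CC·BA·AB·AB·AB·AB·AB·CC·BA·AB·CC·BA·AB·AB
    B ↦ CC
    C ↦ AB
    D ↦ BA
  step 1 ⇒ step 2: ABBAAB ⇒ CBD·CC·CC·CBD·CBD·CC
    A ↦ CBD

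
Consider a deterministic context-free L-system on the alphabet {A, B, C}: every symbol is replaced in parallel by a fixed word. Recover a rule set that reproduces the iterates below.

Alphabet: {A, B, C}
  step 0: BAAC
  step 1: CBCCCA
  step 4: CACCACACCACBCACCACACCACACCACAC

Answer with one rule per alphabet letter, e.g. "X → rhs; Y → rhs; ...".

  step 0 ⇒ step 1: BAAC ⇒ CB·C·C·CA
    A ↦ C
    B ↦ CB
    C ↦ CA

A->C, B->CB, C->CA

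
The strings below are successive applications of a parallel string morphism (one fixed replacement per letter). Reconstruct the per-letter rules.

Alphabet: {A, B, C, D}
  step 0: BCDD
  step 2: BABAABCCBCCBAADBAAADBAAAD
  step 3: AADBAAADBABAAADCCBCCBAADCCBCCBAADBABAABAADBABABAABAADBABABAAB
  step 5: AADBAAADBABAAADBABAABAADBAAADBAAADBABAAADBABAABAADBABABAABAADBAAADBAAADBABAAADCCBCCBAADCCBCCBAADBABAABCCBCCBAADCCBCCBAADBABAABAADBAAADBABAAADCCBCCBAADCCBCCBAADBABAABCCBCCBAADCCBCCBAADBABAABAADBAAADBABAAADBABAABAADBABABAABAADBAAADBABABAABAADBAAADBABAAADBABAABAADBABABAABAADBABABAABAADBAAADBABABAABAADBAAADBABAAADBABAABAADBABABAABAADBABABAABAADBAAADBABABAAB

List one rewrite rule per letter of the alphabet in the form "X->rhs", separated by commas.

  step 2 ⇒ step 3: BABAABCCBCCBAADBAAADBAAAD ⇒ AAD·BA·AAD·BA·BA·AAD·CCB·CCB·AAD·CCB·CCB·AAD·BA·BA·AB·AAD·BA·BA·BA·AB·AAD·BA·BA·BA·AB
    A ↦ BA
    B ↦ AAD
    C ↦ CCB
    D ↦ AB

A->BA, B->AAD, C->CCB, D->AB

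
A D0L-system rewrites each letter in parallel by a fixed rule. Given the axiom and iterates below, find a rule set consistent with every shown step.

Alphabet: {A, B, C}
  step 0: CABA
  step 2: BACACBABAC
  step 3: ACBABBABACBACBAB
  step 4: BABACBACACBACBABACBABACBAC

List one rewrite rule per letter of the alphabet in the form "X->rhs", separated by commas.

A->B, B->AC, C->AB

  step 3 ⇒ step 4: ACBABBABACBACBAB ⇒ B·AB·AC·B·AC·AC·B·AC·B·AB·AC·B·AB·AC·B·AC
    A ↦ B
    B ↦ AC
    C ↦ AB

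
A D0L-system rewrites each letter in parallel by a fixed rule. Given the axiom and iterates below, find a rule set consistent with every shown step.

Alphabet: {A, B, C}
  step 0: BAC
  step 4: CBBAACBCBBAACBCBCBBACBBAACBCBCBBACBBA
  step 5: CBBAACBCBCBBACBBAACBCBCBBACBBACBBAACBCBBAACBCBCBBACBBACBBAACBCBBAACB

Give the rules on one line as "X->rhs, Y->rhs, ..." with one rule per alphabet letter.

  step 4 ⇒ step 5: CBBAACBCBBAACBCBCBBACBBAACBCBCBBACBBA ⇒ CBB·A·A·CB·CB·CBB·A·CBB·A·A·CB·CB·CBB·A·CBB·A·CBB·A·A·CB·CBB·A·A·CB·CB·CBB·A·CBB·A·CBB·A·A·CB·CBB·A·A·CB
    A ↦ CB
    B ↦ A
    C ↦ CBB

A->CB, B->A, C->CBB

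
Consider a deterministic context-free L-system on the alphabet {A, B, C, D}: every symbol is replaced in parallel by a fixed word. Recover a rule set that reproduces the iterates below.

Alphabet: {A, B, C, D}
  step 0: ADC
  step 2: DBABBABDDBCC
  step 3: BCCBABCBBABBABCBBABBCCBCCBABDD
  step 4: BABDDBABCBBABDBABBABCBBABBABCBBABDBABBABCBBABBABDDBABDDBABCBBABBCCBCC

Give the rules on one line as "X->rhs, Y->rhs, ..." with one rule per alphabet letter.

A->CB, B->BAB, C->D, D->BCC

  step 3 ⇒ step 4: BCCBABCBBABBABCBBABBCCBCCBABDD ⇒ BAB·D·D·BAB·CB·BAB·D·BAB·BAB·CB·BAB·BAB·CB·BAB·D·BAB·BAB·CB·BAB·BAB·D·D·BAB·D·D·BAB·CB·BAB·BCC·BCC
    A ↦ CB
    B ↦ BAB
    C ↦ D
    D ↦ BCC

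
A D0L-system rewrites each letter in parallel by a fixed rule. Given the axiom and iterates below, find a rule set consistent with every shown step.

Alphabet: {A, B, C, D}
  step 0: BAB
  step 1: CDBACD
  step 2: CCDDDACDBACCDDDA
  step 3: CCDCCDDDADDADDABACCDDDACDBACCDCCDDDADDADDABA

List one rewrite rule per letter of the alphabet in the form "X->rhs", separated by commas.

A->BA, B->CD, C->CCD, D->DDA

  step 2 ⇒ step 3: CCDDDACDBACCDDDA ⇒ CCD·CCD·DDA·DDA·DDA·BA·CCD·DDA·CD·BA·CCD·CCD·DDA·DDA·DDA·BA
    A ↦ BA
    B ↦ CD
    C ↦ CCD
    D ↦ DDA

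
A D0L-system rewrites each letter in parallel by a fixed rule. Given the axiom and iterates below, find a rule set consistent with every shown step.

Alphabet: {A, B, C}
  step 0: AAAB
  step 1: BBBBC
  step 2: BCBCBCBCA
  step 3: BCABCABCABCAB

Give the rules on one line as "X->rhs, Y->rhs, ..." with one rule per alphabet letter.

  step 2 ⇒ step 3: BCBCBCBCA ⇒ BC·A·BC·A·BC·A·BC·A·B
    A ↦ B
    B ↦ BC
    C ↦ A

A->B, B->BC, C->A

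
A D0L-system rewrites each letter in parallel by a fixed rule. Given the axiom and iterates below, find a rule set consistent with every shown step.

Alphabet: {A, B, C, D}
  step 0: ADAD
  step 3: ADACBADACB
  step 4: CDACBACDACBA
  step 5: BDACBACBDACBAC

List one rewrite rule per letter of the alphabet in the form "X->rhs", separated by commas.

  step 4 ⇒ step 5: CDACBACDACBA ⇒ B·DA·C·B·A·C·B·DA·C·B·A·C
    A ↦ C
    B ↦ A
    C ↦ B
    D ↦ DA

A->C, B->A, C->B, D->DA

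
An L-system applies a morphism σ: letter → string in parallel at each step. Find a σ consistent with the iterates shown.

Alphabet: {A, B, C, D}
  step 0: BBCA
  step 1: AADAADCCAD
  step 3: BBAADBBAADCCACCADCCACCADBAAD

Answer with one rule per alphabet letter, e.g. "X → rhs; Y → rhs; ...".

  step 0 ⇒ step 1: BBCA ⇒ AAD·AAD·CCA·D
    A ↦ D
    B ↦ AAD
    C ↦ CCA
    D ↦ B  (constrained at step 1)

A->D, B->AAD, C->CCA, D->B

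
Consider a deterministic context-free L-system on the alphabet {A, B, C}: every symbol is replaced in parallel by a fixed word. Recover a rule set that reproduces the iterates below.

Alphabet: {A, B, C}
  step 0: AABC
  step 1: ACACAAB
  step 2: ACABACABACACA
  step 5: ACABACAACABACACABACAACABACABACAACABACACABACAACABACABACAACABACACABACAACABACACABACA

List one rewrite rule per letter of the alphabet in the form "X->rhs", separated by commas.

A->AC, B->A, C->AB

  step 1 ⇒ step 2: ACACAAB ⇒ AC·AB·AC·AB·AC·AC·A
    A ↦ AC
    B ↦ A
    C ↦ AB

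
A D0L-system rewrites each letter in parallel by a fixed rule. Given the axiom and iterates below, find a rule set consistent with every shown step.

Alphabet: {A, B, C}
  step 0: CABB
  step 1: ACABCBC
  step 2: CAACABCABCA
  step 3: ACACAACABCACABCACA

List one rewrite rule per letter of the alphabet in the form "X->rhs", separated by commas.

  step 2 ⇒ step 3: CAACABCABCA ⇒ A·CA·CA·A·CA·BC·A·CA·BC·A·CA
    A ↦ CA
    B ↦ BC
    C ↦ A

A->CA, B->BC, C->A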